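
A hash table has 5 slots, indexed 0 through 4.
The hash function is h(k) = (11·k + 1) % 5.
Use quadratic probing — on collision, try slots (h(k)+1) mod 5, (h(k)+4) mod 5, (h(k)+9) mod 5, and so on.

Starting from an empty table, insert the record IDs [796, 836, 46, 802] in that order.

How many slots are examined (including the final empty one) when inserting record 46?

796: h=2 → slot 2
836: h=2, probe 2,3 → slot 3
46: h=2, probe 2,3,1 → slot 1
802: h=3, probe 3,4 → slot 4
Table: [∅, 46, 796, 836, 802]

3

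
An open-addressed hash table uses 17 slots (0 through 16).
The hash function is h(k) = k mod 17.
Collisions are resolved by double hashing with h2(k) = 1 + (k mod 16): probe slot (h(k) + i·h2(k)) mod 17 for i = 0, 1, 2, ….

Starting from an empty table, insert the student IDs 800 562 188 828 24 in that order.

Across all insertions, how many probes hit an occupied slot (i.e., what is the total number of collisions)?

800 hashes to 1; slot 1 is free -> place at 1.
562 hashes to 1, h2=3; 1 taken -> place at 4.
188 hashes to 1, h2=13; 1 taken -> place at 14.
828 hashes to 12; slot 12 is free -> place at 12.
24 hashes to 7; slot 7 is free -> place at 7.
Table: [-, 800, -, -, 562, -, -, 24, -, -, -, -, 828, -, 188, -, -]

2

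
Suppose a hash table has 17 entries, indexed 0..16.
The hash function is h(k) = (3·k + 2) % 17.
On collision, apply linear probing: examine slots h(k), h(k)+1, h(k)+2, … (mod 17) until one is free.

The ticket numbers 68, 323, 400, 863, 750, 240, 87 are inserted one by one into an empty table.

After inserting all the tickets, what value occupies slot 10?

87

68 hashes to 2; slot 2 is free -> place at 2.
323 hashes to 2; 2 taken -> place at 3.
400 hashes to 12; slot 12 is free -> place at 12.
863 hashes to 7; slot 7 is free -> place at 7.
750 hashes to 8; slot 8 is free -> place at 8.
240 hashes to 8; 8 taken -> place at 9.
87 hashes to 8; 8,9 taken -> place at 10.
Table: [∅, ∅, 68, 323, ∅, ∅, ∅, 863, 750, 240, 87, ∅, 400, ∅, ∅, ∅, ∅]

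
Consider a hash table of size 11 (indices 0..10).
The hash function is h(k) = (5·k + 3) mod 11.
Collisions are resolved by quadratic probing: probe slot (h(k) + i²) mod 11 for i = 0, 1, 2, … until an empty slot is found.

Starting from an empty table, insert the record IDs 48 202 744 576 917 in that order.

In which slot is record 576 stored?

10

Insert 48: h=1, slot 1 empty => index 1.
Insert 202: h=1, slot 1 occupied => index 2.
Insert 744: h=5, slot 5 empty => index 5.
Insert 576: h=1, slots 1,2,5 occupied => index 10.
Insert 917: h=1, slots 1,2,5,10 occupied => index 6.
Table: [∅, 48, 202, ∅, ∅, 744, 917, ∅, ∅, ∅, 576]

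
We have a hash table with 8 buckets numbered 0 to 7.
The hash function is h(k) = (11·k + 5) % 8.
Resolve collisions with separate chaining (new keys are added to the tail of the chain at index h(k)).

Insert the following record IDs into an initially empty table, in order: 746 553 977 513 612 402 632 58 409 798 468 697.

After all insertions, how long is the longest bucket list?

5

746 -> bucket 3
553 -> bucket 0
977 -> bucket 0 (collision)
513 -> bucket 0 (collision)
612 -> bucket 1
402 -> bucket 3 (collision)
632 -> bucket 5
58 -> bucket 3 (collision)
409 -> bucket 0 (collision)
798 -> bucket 7
468 -> bucket 1 (collision)
697 -> bucket 0 (collision)
Final buckets:
0: 553 -> 977 -> 513 -> 409 -> 697
1: 612 -> 468
2: —
3: 746 -> 402 -> 58
4: —
5: 632
6: —
7: 798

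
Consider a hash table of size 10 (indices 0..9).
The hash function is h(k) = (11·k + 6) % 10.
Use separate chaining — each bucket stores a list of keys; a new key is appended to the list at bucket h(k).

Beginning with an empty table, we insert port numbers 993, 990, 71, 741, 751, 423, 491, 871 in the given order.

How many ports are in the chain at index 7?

5

993 -> bucket 9
990 -> bucket 6
71 -> bucket 7
741 -> bucket 7 (collision)
751 -> bucket 7 (collision)
423 -> bucket 9 (collision)
491 -> bucket 7 (collision)
871 -> bucket 7 (collision)
Final buckets:
0: -
1: -
2: -
3: -
4: -
5: -
6: 990
7: 71 -> 741 -> 751 -> 491 -> 871
8: -
9: 993 -> 423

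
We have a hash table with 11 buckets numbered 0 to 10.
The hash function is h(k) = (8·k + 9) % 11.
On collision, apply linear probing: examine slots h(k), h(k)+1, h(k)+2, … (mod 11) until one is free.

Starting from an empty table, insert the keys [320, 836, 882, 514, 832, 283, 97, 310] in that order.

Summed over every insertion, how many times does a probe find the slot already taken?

Insert 320: h=6, slot 6 empty → index 6.
Insert 836: h=9, slot 9 empty → index 9.
Insert 882: h=3, slot 3 empty → index 3.
Insert 514: h=7, slot 7 empty → index 7.
Insert 832: h=10, slot 10 empty → index 10.
Insert 283: h=7, slot 7 occupied → index 8.
Insert 97: h=4, slot 4 empty → index 4.
Insert 310: h=3, slots 3,4 occupied → index 5.
Table: [-, -, -, 882, 97, 310, 320, 514, 283, 836, 832]

3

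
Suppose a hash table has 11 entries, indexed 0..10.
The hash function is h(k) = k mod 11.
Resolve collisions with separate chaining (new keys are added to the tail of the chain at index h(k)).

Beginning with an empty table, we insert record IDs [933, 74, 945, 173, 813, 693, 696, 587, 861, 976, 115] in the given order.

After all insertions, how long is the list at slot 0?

1

Insert 933: h=9, bucket 9 empty → new chain.
Insert 74: h=8, bucket 8 empty → new chain.
Insert 945: h=10, bucket 10 empty → new chain.
Insert 173: h=8, bucket 8 nonempty → append to chain.
Insert 813: h=10, bucket 10 nonempty → append to chain.
Insert 693: h=0, bucket 0 empty → new chain.
Insert 696: h=3, bucket 3 empty → new chain.
Insert 587: h=4, bucket 4 empty → new chain.
Insert 861: h=3, bucket 3 nonempty → append to chain.
Insert 976: h=8, bucket 8 nonempty → append to chain.
Insert 115: h=5, bucket 5 empty → new chain.
Final buckets:
0: 693
1: -
2: -
3: 696 -> 861
4: 587
5: 115
6: -
7: -
8: 74 -> 173 -> 976
9: 933
10: 945 -> 813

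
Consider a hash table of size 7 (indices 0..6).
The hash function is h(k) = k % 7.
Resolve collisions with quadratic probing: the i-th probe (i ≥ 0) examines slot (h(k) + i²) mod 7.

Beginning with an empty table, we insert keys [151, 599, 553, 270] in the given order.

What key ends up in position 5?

599

151 hashes to 4; slot 4 is free -> place at 4.
599 hashes to 4; 4 taken -> place at 5.
553 hashes to 0; slot 0 is free -> place at 0.
270 hashes to 4; 4,5 taken -> place at 1.
Table: [553, 270, _, _, 151, 599, _]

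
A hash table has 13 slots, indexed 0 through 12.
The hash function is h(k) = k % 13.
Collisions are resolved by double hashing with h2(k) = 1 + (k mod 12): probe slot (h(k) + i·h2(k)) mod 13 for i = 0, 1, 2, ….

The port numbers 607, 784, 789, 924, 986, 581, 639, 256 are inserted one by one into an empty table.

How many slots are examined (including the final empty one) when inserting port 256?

607 hashes to 9; slot 9 is free -> place at 9.
784 hashes to 4; slot 4 is free -> place at 4.
789 hashes to 9, h2=10; 9 taken -> place at 6.
924 hashes to 1; slot 1 is free -> place at 1.
986 hashes to 11; slot 11 is free -> place at 11.
581 hashes to 9, h2=6; 9 taken -> place at 2.
639 hashes to 2, h2=4; 2,6 taken -> place at 10.
256 hashes to 9, h2=5; 9,1,6,11 taken -> place at 3.
Table: [_, 924, 581, 256, 784, _, 789, _, _, 607, 639, 986, _]

5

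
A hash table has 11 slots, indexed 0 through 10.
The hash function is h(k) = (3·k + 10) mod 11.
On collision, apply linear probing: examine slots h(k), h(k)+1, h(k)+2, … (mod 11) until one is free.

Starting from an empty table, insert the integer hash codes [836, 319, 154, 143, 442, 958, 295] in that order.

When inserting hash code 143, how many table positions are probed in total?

836: h=10 => slot 10
319: h=10, probe 10,0 => slot 0
154: h=10, probe 10,0,1 => slot 1
143: h=10, probe 10,0,1,2 => slot 2
442: h=5 => slot 5
958: h=2, probe 2,3 => slot 3
295: h=4 => slot 4
Table: [319, 154, 143, 958, 295, 442, ., ., ., ., 836]

4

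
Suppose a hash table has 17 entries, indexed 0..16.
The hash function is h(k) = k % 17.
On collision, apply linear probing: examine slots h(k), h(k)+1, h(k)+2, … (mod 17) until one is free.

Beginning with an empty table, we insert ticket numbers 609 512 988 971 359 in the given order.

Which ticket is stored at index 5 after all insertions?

Insert 609: h=14, slot 14 empty -> index 14.
Insert 512: h=2, slot 2 empty -> index 2.
Insert 988: h=2, slot 2 occupied -> index 3.
Insert 971: h=2, slots 2,3 occupied -> index 4.
Insert 359: h=2, slots 2,3,4 occupied -> index 5.
Table: [_, _, 512, 988, 971, 359, _, _, _, _, _, _, _, _, 609, _, _]

359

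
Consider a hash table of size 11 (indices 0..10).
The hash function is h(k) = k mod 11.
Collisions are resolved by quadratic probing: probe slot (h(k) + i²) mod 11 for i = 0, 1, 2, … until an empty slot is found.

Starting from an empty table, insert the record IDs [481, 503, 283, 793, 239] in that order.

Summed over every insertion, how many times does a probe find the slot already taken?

7

Insert 481: h=8, slot 8 empty => index 8.
Insert 503: h=8, slot 8 occupied => index 9.
Insert 283: h=8, slots 8,9 occupied => index 1.
Insert 793: h=1, slot 1 occupied => index 2.
Insert 239: h=8, slots 8,9,1 occupied => index 6.
Table: [., 283, 793, ., ., ., 239, ., 481, 503, .]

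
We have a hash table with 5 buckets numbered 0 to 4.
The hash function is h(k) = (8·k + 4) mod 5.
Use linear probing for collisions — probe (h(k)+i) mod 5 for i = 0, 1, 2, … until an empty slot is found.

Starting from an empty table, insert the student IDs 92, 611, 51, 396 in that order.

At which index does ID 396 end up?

92 hashes to 0; slot 0 is free → place at 0.
611 hashes to 2; slot 2 is free → place at 2.
51 hashes to 2; 2 taken → place at 3.
396 hashes to 2; 2,3 taken → place at 4.
Table: [92, -, 611, 51, 396]

4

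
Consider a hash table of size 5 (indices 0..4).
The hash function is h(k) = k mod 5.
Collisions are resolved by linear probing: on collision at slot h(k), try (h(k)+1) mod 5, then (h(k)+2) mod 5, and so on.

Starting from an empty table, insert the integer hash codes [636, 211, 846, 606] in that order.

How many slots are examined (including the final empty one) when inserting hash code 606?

Insert 636: h=1, slot 1 empty -> index 1.
Insert 211: h=1, slot 1 occupied -> index 2.
Insert 846: h=1, slots 1,2 occupied -> index 3.
Insert 606: h=1, slots 1,2,3 occupied -> index 4.
Table: [∅, 636, 211, 846, 606]

4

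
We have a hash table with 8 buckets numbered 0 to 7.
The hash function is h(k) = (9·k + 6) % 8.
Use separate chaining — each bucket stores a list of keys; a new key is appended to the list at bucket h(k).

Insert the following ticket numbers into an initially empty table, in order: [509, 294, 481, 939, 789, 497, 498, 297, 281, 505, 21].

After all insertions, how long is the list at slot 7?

Insert 509: h=3, bucket 3 empty → new chain.
Insert 294: h=4, bucket 4 empty → new chain.
Insert 481: h=7, bucket 7 empty → new chain.
Insert 939: h=1, bucket 1 empty → new chain.
Insert 789: h=3, bucket 3 nonempty → append to chain.
Insert 497: h=7, bucket 7 nonempty → append to chain.
Insert 498: h=0, bucket 0 empty → new chain.
Insert 297: h=7, bucket 7 nonempty → append to chain.
Insert 281: h=7, bucket 7 nonempty → append to chain.
Insert 505: h=7, bucket 7 nonempty → append to chain.
Insert 21: h=3, bucket 3 nonempty → append to chain.
Final buckets:
0: 498
1: 939
2: ∅
3: 509 -> 789 -> 21
4: 294
5: ∅
6: ∅
7: 481 -> 497 -> 297 -> 281 -> 505

5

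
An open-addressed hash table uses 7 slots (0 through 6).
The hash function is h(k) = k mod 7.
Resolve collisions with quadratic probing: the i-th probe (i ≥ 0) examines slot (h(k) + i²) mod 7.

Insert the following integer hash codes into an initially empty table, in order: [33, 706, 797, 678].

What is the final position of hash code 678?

3

Insert 33: h=5, slot 5 empty → index 5.
Insert 706: h=6, slot 6 empty → index 6.
Insert 797: h=6, slot 6 occupied → index 0.
Insert 678: h=6, slots 6,0 occupied → index 3.
Table: [797, —, —, 678, —, 33, 706]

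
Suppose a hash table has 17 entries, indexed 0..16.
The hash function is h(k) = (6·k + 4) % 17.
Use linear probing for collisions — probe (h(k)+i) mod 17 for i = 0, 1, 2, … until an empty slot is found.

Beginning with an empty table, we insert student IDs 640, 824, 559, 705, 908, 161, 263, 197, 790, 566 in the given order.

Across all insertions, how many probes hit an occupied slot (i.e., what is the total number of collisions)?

640: h=2 -> slot 2
824: h=1 -> slot 1
559: h=9 -> slot 9
705: h=1, probe 1,2,3 -> slot 3
908: h=12 -> slot 12
161: h=1, probe 1,2,3,4 -> slot 4
263: h=1, probe 1,2,3,4,5 -> slot 5
197: h=13 -> slot 13
790: h=1, probe 1,2,3,4,5,6 -> slot 6
566: h=0 -> slot 0
Table: [566, 824, 640, 705, 161, 263, 790, —, —, 559, —, —, 908, 197, —, —, —]

14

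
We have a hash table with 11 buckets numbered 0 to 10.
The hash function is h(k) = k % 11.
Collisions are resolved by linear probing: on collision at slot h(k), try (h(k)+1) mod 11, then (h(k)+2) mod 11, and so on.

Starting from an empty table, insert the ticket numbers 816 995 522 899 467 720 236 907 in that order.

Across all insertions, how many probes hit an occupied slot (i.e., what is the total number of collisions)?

18

Insert 816: h=2, slot 2 empty -> index 2.
Insert 995: h=5, slot 5 empty -> index 5.
Insert 522: h=5, slot 5 occupied -> index 6.
Insert 899: h=8, slot 8 empty -> index 8.
Insert 467: h=5, slots 5,6 occupied -> index 7.
Insert 720: h=5, slots 5,6,7,8 occupied -> index 9.
Insert 236: h=5, slots 5,6,7,8,9 occupied -> index 10.
Insert 907: h=5, slots 5,6,7,8,9,10 occupied -> index 0.
Table: [907, ., 816, ., ., 995, 522, 467, 899, 720, 236]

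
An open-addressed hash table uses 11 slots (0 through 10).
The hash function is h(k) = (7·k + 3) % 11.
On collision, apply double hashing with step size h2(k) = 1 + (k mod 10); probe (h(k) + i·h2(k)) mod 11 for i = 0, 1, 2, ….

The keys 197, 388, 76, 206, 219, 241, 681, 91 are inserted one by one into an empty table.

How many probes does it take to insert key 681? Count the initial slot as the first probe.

197 hashes to 7; slot 7 is free -> place at 7.
388 hashes to 2; slot 2 is free -> place at 2.
76 hashes to 7, h2=7; 7 taken -> place at 3.
206 hashes to 4; slot 4 is free -> place at 4.
219 hashes to 7, h2=10; 7 taken -> place at 6.
241 hashes to 7, h2=2; 7 taken -> place at 9.
681 hashes to 7, h2=2; 7,9 taken -> place at 0.
91 hashes to 2, h2=2; 2,4,6 taken -> place at 8.
Table: [681, _, 388, 76, 206, _, 219, 197, 91, 241, _]

3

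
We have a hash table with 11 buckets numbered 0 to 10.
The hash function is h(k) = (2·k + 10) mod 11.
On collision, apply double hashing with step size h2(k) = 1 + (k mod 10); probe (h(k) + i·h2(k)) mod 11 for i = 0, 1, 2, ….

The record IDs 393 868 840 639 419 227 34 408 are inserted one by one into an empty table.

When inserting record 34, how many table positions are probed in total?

2

393: h=4 -> slot 4
868: h=8 -> slot 8
840: h=7 -> slot 7
639: h=1 -> slot 1
419: h=1, h2=10, probe 1,0 -> slot 0
227: h=2 -> slot 2
34: h=1, h2=5, probe 1,6 -> slot 6
408: h=1, h2=9, probe 1,10 -> slot 10
Table: [419, 639, 227, -, 393, -, 34, 840, 868, -, 408]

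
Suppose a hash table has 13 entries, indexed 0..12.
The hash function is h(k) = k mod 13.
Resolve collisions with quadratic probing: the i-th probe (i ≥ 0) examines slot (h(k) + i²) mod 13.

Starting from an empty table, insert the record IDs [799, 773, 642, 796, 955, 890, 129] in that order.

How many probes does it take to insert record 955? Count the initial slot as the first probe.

3

799 hashes to 6; slot 6 is free -> place at 6.
773 hashes to 6; 6 taken -> place at 7.
642 hashes to 5; slot 5 is free -> place at 5.
796 hashes to 3; slot 3 is free -> place at 3.
955 hashes to 6; 6,7 taken -> place at 10.
890 hashes to 6; 6,7,10 taken -> place at 2.
129 hashes to 12; slot 12 is free -> place at 12.
Table: [., ., 890, 796, ., 642, 799, 773, ., ., 955, ., 129]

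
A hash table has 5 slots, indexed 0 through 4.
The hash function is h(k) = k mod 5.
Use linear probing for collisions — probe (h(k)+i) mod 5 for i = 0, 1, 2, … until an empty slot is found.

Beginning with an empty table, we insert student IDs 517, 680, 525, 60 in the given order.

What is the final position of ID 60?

3

Insert 517: h=2, slot 2 empty → index 2.
Insert 680: h=0, slot 0 empty → index 0.
Insert 525: h=0, slot 0 occupied → index 1.
Insert 60: h=0, slots 0,1,2 occupied → index 3.
Table: [680, 525, 517, 60, -]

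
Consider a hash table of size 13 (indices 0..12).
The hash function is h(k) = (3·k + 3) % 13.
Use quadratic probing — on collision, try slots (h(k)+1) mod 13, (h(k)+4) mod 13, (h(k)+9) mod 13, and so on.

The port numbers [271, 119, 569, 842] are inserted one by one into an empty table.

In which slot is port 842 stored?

8

271: h=10 -> slot 10
119: h=9 -> slot 9
569: h=7 -> slot 7
842: h=7, probe 7,8 -> slot 8
Table: [_, _, _, _, _, _, _, 569, 842, 119, 271, _, _]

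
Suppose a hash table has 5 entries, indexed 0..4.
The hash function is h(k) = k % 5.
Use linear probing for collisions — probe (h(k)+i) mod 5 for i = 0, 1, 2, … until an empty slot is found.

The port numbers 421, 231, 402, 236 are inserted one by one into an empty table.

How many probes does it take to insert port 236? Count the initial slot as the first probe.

4

Insert 421: h=1, slot 1 empty → index 1.
Insert 231: h=1, slot 1 occupied → index 2.
Insert 402: h=2, slot 2 occupied → index 3.
Insert 236: h=1, slots 1,2,3 occupied → index 4.
Table: [-, 421, 231, 402, 236]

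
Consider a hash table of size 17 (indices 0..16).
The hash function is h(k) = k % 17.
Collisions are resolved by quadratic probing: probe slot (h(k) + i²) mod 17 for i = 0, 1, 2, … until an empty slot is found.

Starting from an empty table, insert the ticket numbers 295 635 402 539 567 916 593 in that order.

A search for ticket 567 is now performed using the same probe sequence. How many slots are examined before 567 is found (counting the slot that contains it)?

Insert 295: h=6, slot 6 empty -> index 6.
Insert 635: h=6, slot 6 occupied -> index 7.
Insert 402: h=11, slot 11 empty -> index 11.
Insert 539: h=12, slot 12 empty -> index 12.
Insert 567: h=6, slots 6,7 occupied -> index 10.
Insert 916: h=15, slot 15 empty -> index 15.
Insert 593: h=15, slot 15 occupied -> index 16.
Table: [∅, ∅, ∅, ∅, ∅, ∅, 295, 635, ∅, ∅, 567, 402, 539, ∅, ∅, 916, 593]
Lookup 567: h=6, probe 6,7,10 → found at 10.

3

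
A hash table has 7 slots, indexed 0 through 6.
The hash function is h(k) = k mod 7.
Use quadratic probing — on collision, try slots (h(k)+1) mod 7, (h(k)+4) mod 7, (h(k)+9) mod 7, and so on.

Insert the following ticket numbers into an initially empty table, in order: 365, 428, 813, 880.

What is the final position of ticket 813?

5

365: h=1 → slot 1
428: h=1, probe 1,2 → slot 2
813: h=1, probe 1,2,5 → slot 5
880: h=5, probe 5,6 → slot 6
Table: [-, 365, 428, -, -, 813, 880]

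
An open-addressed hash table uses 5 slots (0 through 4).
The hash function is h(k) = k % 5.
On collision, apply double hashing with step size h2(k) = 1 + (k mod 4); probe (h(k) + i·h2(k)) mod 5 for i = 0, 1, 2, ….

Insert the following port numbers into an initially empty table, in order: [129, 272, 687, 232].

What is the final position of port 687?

129: h=4 → slot 4
272: h=2 → slot 2
687: h=2, h2=4, probe 2,1 → slot 1
232: h=2, h2=1, probe 2,3 → slot 3
Table: [-, 687, 272, 232, 129]

1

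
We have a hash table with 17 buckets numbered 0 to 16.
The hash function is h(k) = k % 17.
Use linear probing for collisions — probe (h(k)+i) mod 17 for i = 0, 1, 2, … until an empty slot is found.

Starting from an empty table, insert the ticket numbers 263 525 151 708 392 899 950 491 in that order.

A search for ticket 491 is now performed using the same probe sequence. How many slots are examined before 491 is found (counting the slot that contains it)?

Insert 263: h=8, slot 8 empty → index 8.
Insert 525: h=15, slot 15 empty → index 15.
Insert 151: h=15, slot 15 occupied → index 16.
Insert 708: h=11, slot 11 empty → index 11.
Insert 392: h=1, slot 1 empty → index 1.
Insert 899: h=15, slots 15,16 occupied → index 0.
Insert 950: h=15, slots 15,16,0,1 occupied → index 2.
Insert 491: h=15, slots 15,16,0,1,2 occupied → index 3.
Table: [899, 392, 950, 491, ∅, ∅, ∅, ∅, 263, ∅, ∅, 708, ∅, ∅, ∅, 525, 151]
Lookup 491: h=15, probe 15,16,0,1,2,3 → found at 3.

6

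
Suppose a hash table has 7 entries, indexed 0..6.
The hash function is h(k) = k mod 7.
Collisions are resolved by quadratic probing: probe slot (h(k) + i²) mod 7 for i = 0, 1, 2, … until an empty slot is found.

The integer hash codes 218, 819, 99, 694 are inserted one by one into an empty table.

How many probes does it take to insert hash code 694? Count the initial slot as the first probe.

3

Insert 218: h=1, slot 1 empty => index 1.
Insert 819: h=0, slot 0 empty => index 0.
Insert 99: h=1, slot 1 occupied => index 2.
Insert 694: h=1, slots 1,2 occupied => index 5.
Table: [819, 218, 99, -, -, 694, -]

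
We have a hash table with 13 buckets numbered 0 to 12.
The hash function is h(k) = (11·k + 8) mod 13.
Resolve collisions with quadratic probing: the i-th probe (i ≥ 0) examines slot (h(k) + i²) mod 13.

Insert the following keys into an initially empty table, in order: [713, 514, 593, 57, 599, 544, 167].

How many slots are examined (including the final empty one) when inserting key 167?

Insert 713: h=12, slot 12 empty => index 12.
Insert 514: h=7, slot 7 empty => index 7.
Insert 593: h=5, slot 5 empty => index 5.
Insert 57: h=11, slot 11 empty => index 11.
Insert 599: h=6, slot 6 empty => index 6.
Insert 544: h=12, slot 12 occupied => index 0.
Insert 167: h=12, slots 12,0 occupied => index 3.
Table: [544, -, -, 167, -, 593, 599, 514, -, -, -, 57, 713]

3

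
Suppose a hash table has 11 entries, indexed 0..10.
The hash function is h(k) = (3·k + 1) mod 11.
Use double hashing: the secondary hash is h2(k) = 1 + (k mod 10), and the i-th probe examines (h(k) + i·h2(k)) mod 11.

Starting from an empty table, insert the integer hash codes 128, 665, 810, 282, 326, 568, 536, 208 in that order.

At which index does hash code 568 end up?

Insert 128: h=0, slot 0 empty → index 0.
Insert 665: h=5, slot 5 empty → index 5.
Insert 810: h=0, h2=1, slot 0 occupied → index 1.
Insert 282: h=0, h2=3, slot 0 occupied → index 3.
Insert 326: h=0, h2=7, slot 0 occupied → index 7.
Insert 568: h=0, h2=9, slot 0 occupied → index 9.
Insert 536: h=3, h2=7, slot 3 occupied → index 10.
Insert 208: h=9, h2=9, slots 9,7,5,3,1,10 occupied → index 8.
Table: [128, 810, —, 282, —, 665, —, 326, 208, 568, 536]

9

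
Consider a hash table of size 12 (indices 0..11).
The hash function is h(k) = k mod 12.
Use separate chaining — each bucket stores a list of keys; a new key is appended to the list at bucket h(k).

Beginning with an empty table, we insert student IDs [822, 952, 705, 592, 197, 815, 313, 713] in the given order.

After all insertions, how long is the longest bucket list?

2

Insert 822: h=6, bucket 6 empty -> new chain.
Insert 952: h=4, bucket 4 empty -> new chain.
Insert 705: h=9, bucket 9 empty -> new chain.
Insert 592: h=4, bucket 4 nonempty -> append to chain.
Insert 197: h=5, bucket 5 empty -> new chain.
Insert 815: h=11, bucket 11 empty -> new chain.
Insert 313: h=1, bucket 1 empty -> new chain.
Insert 713: h=5, bucket 5 nonempty -> append to chain.
Final buckets:
0: _
1: 313
2: _
3: _
4: 952 -> 592
5: 197 -> 713
6: 822
7: _
8: _
9: 705
10: _
11: 815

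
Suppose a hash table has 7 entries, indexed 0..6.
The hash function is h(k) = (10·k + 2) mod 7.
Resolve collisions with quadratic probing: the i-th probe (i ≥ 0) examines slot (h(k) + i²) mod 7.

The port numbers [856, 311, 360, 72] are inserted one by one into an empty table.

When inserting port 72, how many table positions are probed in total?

2

856 hashes to 1; slot 1 is free => place at 1.
311 hashes to 4; slot 4 is free => place at 4.
360 hashes to 4; 4 taken => place at 5.
72 hashes to 1; 1 taken => place at 2.
Table: [∅, 856, 72, ∅, 311, 360, ∅]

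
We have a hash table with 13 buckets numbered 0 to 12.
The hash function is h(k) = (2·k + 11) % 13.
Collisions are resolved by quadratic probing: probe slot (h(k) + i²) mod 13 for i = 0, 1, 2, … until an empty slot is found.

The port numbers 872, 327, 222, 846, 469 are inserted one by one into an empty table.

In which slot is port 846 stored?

4

872: h=0 -> slot 0
327: h=2 -> slot 2
222: h=0, probe 0,1 -> slot 1
846: h=0, probe 0,1,4 -> slot 4
469: h=0, probe 0,1,4,9 -> slot 9
Table: [872, 222, 327, —, 846, —, —, —, —, 469, —, —, —]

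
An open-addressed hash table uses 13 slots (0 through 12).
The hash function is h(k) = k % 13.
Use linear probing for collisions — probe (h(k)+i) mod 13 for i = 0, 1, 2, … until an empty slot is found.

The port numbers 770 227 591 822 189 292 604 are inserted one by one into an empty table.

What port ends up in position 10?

770 hashes to 3; slot 3 is free → place at 3.
227 hashes to 6; slot 6 is free → place at 6.
591 hashes to 6; 6 taken → place at 7.
822 hashes to 3; 3 taken → place at 4.
189 hashes to 7; 7 taken → place at 8.
292 hashes to 6; 6,7,8 taken → place at 9.
604 hashes to 6; 6,7,8,9 taken → place at 10.
Table: [_, _, _, 770, 822, _, 227, 591, 189, 292, 604, _, _]

604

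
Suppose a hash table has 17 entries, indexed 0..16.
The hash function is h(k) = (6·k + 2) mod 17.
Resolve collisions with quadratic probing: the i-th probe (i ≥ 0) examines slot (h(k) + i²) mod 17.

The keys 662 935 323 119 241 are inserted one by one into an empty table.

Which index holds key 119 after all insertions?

6

Insert 662: h=13, slot 13 empty -> index 13.
Insert 935: h=2, slot 2 empty -> index 2.
Insert 323: h=2, slot 2 occupied -> index 3.
Insert 119: h=2, slots 2,3 occupied -> index 6.
Insert 241: h=3, slot 3 occupied -> index 4.
Table: [∅, ∅, 935, 323, 241, ∅, 119, ∅, ∅, ∅, ∅, ∅, ∅, 662, ∅, ∅, ∅]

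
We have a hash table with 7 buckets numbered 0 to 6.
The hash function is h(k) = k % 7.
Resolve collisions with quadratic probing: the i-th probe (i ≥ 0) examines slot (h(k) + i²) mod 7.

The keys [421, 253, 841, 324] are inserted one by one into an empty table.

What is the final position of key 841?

Insert 421: h=1, slot 1 empty -> index 1.
Insert 253: h=1, slot 1 occupied -> index 2.
Insert 841: h=1, slots 1,2 occupied -> index 5.
Insert 324: h=2, slot 2 occupied -> index 3.
Table: [-, 421, 253, 324, -, 841, -]

5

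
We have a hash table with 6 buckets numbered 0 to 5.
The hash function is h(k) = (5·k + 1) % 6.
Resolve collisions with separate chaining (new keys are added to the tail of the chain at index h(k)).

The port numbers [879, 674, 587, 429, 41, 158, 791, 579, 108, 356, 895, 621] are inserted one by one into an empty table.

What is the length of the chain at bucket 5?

3

Insert 879: h=4, bucket 4 empty -> new chain.
Insert 674: h=5, bucket 5 empty -> new chain.
Insert 587: h=2, bucket 2 empty -> new chain.
Insert 429: h=4, bucket 4 nonempty -> append to chain.
Insert 41: h=2, bucket 2 nonempty -> append to chain.
Insert 158: h=5, bucket 5 nonempty -> append to chain.
Insert 791: h=2, bucket 2 nonempty -> append to chain.
Insert 579: h=4, bucket 4 nonempty -> append to chain.
Insert 108: h=1, bucket 1 empty -> new chain.
Insert 356: h=5, bucket 5 nonempty -> append to chain.
Insert 895: h=0, bucket 0 empty -> new chain.
Insert 621: h=4, bucket 4 nonempty -> append to chain.
Final buckets:
0: 895
1: 108
2: 587 -> 41 -> 791
3: _
4: 879 -> 429 -> 579 -> 621
5: 674 -> 158 -> 356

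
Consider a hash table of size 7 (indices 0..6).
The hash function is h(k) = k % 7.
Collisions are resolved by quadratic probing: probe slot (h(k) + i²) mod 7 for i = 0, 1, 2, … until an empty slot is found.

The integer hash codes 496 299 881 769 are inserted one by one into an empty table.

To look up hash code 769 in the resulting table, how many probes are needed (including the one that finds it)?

496: h=6 -> slot 6
299: h=5 -> slot 5
881: h=6, probe 6,0 -> slot 0
769: h=6, probe 6,0,3 -> slot 3
Table: [881, —, —, 769, —, 299, 496]
Lookup 769: h=6, probe 6,0,3 → found at 3.

3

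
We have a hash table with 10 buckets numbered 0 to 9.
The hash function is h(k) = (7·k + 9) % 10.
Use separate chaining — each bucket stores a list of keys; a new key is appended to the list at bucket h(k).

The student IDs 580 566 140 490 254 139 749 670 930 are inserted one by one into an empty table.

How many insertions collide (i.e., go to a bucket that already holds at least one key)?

580 -> bucket 9
566 -> bucket 1
140 -> bucket 9 (collision)
490 -> bucket 9 (collision)
254 -> bucket 7
139 -> bucket 2
749 -> bucket 2 (collision)
670 -> bucket 9 (collision)
930 -> bucket 9 (collision)
Final buckets:
0: .
1: 566
2: 139 -> 749
3: .
4: .
5: .
6: .
7: 254
8: .
9: 580 -> 140 -> 490 -> 670 -> 930

5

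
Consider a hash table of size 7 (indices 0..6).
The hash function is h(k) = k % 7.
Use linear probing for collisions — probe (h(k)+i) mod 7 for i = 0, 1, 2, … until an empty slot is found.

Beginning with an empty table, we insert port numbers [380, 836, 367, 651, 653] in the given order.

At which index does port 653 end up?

380 hashes to 2; slot 2 is free → place at 2.
836 hashes to 3; slot 3 is free → place at 3.
367 hashes to 3; 3 taken → place at 4.
651 hashes to 0; slot 0 is free → place at 0.
653 hashes to 2; 2,3,4 taken → place at 5.
Table: [651, ∅, 380, 836, 367, 653, ∅]

5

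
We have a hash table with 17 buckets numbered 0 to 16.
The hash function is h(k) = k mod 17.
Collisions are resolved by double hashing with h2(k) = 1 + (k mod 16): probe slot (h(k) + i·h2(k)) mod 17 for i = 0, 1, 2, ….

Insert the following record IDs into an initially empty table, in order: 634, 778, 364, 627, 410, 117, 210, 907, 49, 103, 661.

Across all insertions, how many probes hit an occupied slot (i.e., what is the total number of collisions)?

6

Insert 634: h=5, slot 5 empty -> index 5.
Insert 778: h=13, slot 13 empty -> index 13.
Insert 364: h=7, slot 7 empty -> index 7.
Insert 627: h=15, slot 15 empty -> index 15.
Insert 410: h=2, slot 2 empty -> index 2.
Insert 117: h=15, h2=6, slot 15 occupied -> index 4.
Insert 210: h=6, slot 6 empty -> index 6.
Insert 907: h=6, h2=12, slot 6 occupied -> index 1.
Insert 49: h=15, h2=2, slot 15 occupied -> index 0.
Insert 103: h=1, h2=8, slot 1 occupied -> index 9.
Insert 661: h=15, h2=6, slots 15,4 occupied -> index 10.
Table: [49, 907, 410, ∅, 117, 634, 210, 364, ∅, 103, 661, ∅, ∅, 778, ∅, 627, ∅]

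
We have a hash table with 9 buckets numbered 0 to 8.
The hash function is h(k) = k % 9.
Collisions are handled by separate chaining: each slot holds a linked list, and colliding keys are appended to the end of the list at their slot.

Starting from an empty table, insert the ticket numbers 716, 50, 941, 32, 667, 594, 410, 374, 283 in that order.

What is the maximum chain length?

Insert 716: h=5, bucket 5 empty -> new chain.
Insert 50: h=5, bucket 5 nonempty -> append to chain.
Insert 941: h=5, bucket 5 nonempty -> append to chain.
Insert 32: h=5, bucket 5 nonempty -> append to chain.
Insert 667: h=1, bucket 1 empty -> new chain.
Insert 594: h=0, bucket 0 empty -> new chain.
Insert 410: h=5, bucket 5 nonempty -> append to chain.
Insert 374: h=5, bucket 5 nonempty -> append to chain.
Insert 283: h=4, bucket 4 empty -> new chain.
Final buckets:
0: 594
1: 667
2: ∅
3: ∅
4: 283
5: 716 -> 50 -> 941 -> 32 -> 410 -> 374
6: ∅
7: ∅
8: ∅

6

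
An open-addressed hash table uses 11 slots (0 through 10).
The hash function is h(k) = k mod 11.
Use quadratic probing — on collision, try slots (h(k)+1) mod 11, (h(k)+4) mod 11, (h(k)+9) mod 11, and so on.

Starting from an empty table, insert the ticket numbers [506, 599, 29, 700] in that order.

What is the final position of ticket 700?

8

506 hashes to 0; slot 0 is free => place at 0.
599 hashes to 5; slot 5 is free => place at 5.
29 hashes to 7; slot 7 is free => place at 7.
700 hashes to 7; 7 taken => place at 8.
Table: [506, —, —, —, —, 599, —, 29, 700, —, —]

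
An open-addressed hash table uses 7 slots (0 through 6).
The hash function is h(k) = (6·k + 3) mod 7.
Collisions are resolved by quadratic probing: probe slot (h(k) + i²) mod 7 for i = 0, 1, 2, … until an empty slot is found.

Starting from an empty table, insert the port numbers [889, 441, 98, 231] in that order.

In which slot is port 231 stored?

889: h=3 → slot 3
441: h=3, probe 3,4 → slot 4
98: h=3, probe 3,4,0 → slot 0
231: h=3, probe 3,4,0,5 → slot 5
Table: [98, _, _, 889, 441, 231, _]

5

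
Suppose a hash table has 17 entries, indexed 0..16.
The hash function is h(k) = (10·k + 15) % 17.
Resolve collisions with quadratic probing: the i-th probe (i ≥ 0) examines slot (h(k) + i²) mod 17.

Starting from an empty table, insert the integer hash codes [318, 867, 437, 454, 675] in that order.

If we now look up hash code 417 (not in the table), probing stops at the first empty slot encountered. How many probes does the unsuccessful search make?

318: h=16 -> slot 16
867: h=15 -> slot 15
437: h=16, probe 16,0 -> slot 0
454: h=16, probe 16,0,3 -> slot 3
675: h=16, probe 16,0,3,8 -> slot 8
Table: [437, -, -, 454, -, -, -, -, 675, -, -, -, -, -, -, 867, 318]
Lookup 417: h=3, probe 3,4 → slot 4 empty, not found.

2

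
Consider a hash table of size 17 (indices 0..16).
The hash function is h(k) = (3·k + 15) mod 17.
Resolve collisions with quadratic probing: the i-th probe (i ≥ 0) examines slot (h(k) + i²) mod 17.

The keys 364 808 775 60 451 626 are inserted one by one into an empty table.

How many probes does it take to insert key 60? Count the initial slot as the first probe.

Insert 364: h=2, slot 2 empty => index 2.
Insert 808: h=8, slot 8 empty => index 8.
Insert 775: h=11, slot 11 empty => index 11.
Insert 60: h=8, slot 8 occupied => index 9.
Insert 451: h=8, slots 8,9 occupied => index 12.
Insert 626: h=6, slot 6 empty => index 6.
Table: [-, -, 364, -, -, -, 626, -, 808, 60, -, 775, 451, -, -, -, -]

2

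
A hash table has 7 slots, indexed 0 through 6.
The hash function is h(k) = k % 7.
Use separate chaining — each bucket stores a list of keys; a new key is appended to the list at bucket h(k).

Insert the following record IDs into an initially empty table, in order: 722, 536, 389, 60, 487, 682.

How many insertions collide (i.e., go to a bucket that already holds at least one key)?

722 → bucket 1
536 → bucket 4
389 → bucket 4 (collision)
60 → bucket 4 (collision)
487 → bucket 4 (collision)
682 → bucket 3
Final buckets:
0: _
1: 722
2: _
3: 682
4: 536 -> 389 -> 60 -> 487
5: _
6: _

3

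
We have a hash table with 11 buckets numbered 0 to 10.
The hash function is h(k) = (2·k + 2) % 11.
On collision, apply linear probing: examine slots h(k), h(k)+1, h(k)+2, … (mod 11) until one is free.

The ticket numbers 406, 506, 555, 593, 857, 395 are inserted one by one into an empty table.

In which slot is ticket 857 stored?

4

Insert 406: h=0, slot 0 empty → index 0.
Insert 506: h=2, slot 2 empty → index 2.
Insert 555: h=1, slot 1 empty → index 1.
Insert 593: h=0, slots 0,1,2 occupied → index 3.
Insert 857: h=0, slots 0,1,2,3 occupied → index 4.
Insert 395: h=0, slots 0,1,2,3,4 occupied → index 5.
Table: [406, 555, 506, 593, 857, 395, _, _, _, _, _]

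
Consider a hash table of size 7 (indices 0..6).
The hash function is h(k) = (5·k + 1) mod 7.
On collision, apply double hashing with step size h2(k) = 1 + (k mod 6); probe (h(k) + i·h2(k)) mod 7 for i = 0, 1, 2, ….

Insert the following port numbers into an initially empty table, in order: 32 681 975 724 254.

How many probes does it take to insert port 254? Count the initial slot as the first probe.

3

32: h=0 → slot 0
681: h=4 → slot 4
975: h=4, h2=4, probe 4,1 → slot 1
724: h=2 → slot 2
254: h=4, h2=3, probe 4,0,3 → slot 3
Table: [32, 975, 724, 254, 681, —, —]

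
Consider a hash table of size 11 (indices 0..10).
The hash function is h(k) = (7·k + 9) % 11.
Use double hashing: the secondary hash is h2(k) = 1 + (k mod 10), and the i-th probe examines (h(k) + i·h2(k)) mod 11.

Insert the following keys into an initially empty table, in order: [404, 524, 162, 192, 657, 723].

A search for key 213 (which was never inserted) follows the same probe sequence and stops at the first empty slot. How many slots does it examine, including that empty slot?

2

Insert 404: h=10, slot 10 empty => index 10.
Insert 524: h=3, slot 3 empty => index 3.
Insert 162: h=10, h2=3, slot 10 occupied => index 2.
Insert 192: h=0, slot 0 empty => index 0.
Insert 657: h=10, h2=8, slot 10 occupied => index 7.
Insert 723: h=10, h2=4, slots 10,3,7,0 occupied => index 4.
Table: [192, -, 162, 524, 723, -, -, 657, -, -, 404]
Lookup 213: h=4, h2=4, probe 4,8 → slot 8 empty, not found.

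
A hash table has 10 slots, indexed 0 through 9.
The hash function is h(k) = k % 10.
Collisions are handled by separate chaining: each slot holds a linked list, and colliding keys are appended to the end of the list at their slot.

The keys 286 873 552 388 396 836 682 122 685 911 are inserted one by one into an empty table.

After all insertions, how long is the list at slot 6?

3

286 -> bucket 6
873 -> bucket 3
552 -> bucket 2
388 -> bucket 8
396 -> bucket 6 (collision)
836 -> bucket 6 (collision)
682 -> bucket 2 (collision)
122 -> bucket 2 (collision)
685 -> bucket 5
911 -> bucket 1
Final buckets:
0: -
1: 911
2: 552 -> 682 -> 122
3: 873
4: -
5: 685
6: 286 -> 396 -> 836
7: -
8: 388
9: -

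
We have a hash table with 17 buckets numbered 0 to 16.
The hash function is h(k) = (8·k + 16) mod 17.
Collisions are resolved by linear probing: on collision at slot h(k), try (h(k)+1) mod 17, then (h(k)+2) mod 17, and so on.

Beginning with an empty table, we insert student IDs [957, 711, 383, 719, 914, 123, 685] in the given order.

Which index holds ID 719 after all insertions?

6

Insert 957: h=5, slot 5 empty => index 5.
Insert 711: h=9, slot 9 empty => index 9.
Insert 383: h=3, slot 3 empty => index 3.
Insert 719: h=5, slot 5 occupied => index 6.
Insert 914: h=1, slot 1 empty => index 1.
Insert 123: h=14, slot 14 empty => index 14.
Insert 685: h=5, slots 5,6 occupied => index 7.
Table: [—, 914, —, 383, —, 957, 719, 685, —, 711, —, —, —, —, 123, —, —]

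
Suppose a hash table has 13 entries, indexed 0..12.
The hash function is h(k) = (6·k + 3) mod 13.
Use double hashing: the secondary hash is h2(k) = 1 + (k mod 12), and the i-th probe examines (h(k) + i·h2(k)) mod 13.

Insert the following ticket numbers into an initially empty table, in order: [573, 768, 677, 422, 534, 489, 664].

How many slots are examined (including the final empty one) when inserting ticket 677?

2

573: h=9 -> slot 9
768: h=9, h2=1, probe 9,10 -> slot 10
677: h=9, h2=6, probe 9,2 -> slot 2
422: h=0 -> slot 0
534: h=9, h2=7, probe 9,3 -> slot 3
489: h=12 -> slot 12
664: h=9, h2=5, probe 9,1 -> slot 1
Table: [422, 664, 677, 534, ∅, ∅, ∅, ∅, ∅, 573, 768, ∅, 489]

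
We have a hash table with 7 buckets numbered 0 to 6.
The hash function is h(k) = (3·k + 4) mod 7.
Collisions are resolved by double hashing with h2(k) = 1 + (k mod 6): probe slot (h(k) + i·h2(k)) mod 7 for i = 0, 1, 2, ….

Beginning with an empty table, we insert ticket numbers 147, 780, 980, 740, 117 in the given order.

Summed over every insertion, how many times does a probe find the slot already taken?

2

147 hashes to 4; slot 4 is free → place at 4.
780 hashes to 6; slot 6 is free → place at 6.
980 hashes to 4, h2=3; 4 taken → place at 0.
740 hashes to 5; slot 5 is free → place at 5.
117 hashes to 5, h2=4; 5 taken → place at 2.
Table: [980, —, 117, —, 147, 740, 780]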